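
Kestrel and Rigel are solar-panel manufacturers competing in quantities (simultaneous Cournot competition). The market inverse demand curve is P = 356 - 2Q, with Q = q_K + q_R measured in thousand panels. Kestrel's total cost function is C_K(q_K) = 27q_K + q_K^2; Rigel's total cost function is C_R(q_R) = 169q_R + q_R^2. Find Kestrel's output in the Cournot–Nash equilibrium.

Kestrel's profit: π_K = (356 - 2Q)q_K - (27q_K + q_K²). Setting ∂π_K/∂q_K = 0: 329 - 6q_K - 2(q_R) = 0.
Rigel's first-order condition: 187 - 6q_R - 2(q_K) = 0.
Best responses: q_K = (329 - 2q_R)/6, q_R = (187 - 2q_K)/6.
Substituting one into the other gives q_K = 50 and q_R = 29/2.

50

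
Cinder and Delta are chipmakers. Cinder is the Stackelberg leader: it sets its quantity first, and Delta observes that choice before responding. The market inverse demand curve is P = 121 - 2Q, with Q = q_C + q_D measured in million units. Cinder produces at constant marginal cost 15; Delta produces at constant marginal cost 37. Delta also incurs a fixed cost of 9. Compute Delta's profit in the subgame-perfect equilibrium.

41

The follower Delta best-responds to any q_C: π_D = (121 - 2Q)q_D - 37q_D.
∂π_D/∂q_D = 84 - 2q_C - 4q_D = 0 gives the reaction function q_D = (84 - 2q_C)/4.
Cinder substitutes q_D(q_C) into its own profit: π_C = q_C(121 - 2q_C - (84 - 2q_C)/2) - 15q_C = (79 - q_C)q_C - 15q_C.
Maximising: ∂π_C/∂q_C = 64 - 2q_C = 0, giving q_C = 32.
Then q_D = (84 - 2·32)/4 = 5.
Price P = 121 - 2·37 = 47.
Delta's profit: (47 - 37)·5 - 9 = 41.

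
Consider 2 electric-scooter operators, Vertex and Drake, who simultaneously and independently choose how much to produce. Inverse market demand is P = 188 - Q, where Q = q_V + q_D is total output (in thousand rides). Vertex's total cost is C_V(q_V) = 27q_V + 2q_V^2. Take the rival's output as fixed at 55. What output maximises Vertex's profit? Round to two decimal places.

17.67

With the rival's output fixed at 55, Vertex's profit is π_V = (188 - 55 - q_V)q_V - (27q_V + 2q_V²) = (133 - q_V)q_V - (27q_V + 2q_V²).
∂π_V/∂q_V = 106 - 6q_V = 0, so q_V = 53/3.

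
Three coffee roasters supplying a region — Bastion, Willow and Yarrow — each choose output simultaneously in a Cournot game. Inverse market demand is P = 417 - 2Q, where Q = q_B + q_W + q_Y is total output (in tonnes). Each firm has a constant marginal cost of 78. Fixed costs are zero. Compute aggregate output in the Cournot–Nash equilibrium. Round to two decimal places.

Each firm earns π_i = (417 - 2Q)q_i - 78q_i.
Setting ∂π_i/∂q_i = 0 with rivals' quantities fixed: 339 - 4q_i - 2·Σ_{j≠i} q_j = 0.
With identical firms every q_j equals q_i, so Σ_{j≠i} q_j = 2q_i and 339 = 8q_i, giving q_i = 339/8.
Total output Q = 339/8 + 339/8 + 339/8 = 1017/8.

127.13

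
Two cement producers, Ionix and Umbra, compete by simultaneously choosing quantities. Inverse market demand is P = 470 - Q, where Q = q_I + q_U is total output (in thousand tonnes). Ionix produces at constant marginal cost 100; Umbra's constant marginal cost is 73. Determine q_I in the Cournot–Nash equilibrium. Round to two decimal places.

114.33

Ionix's profit: π_I = (470 - Q)q_I - (100q_I). Setting ∂π_I/∂q_I = 0: 370 - 2q_I - (q_U) = 0.
Umbra's profit: π_U = (470 - Q)q_U - (73q_U). Setting ∂π_U/∂q_U = 0: 397 - 2q_U - (q_I) = 0.
Rearranging gives the reaction functions q_I = (370 - q_U)/2 and q_U = (397 - q_I)/2.
Solving the pair: q_I = 343/3, q_U = 424/3.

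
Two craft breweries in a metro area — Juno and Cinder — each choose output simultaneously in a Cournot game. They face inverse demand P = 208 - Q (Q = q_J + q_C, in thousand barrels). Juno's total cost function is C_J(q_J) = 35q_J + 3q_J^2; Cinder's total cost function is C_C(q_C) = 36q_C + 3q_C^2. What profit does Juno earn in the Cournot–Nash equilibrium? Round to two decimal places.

Juno's profit: π_J = (208 - Q)q_J - (35q_J + 3q_J²). Setting ∂π_J/∂q_J = 0: 173 - 8q_J - (q_C) = 0.
Cinder's first-order condition: 172 - 8q_C - (q_J) = 0.
Best responses: q_J = (173 - q_C)/8, q_C = (172 - q_J)/8.
Substituting one into the other gives q_J = 404/21 and q_C = 401/21.
Price P = 208 - 115/3 = 509/3.
Juno's profit: (509/3)·(404/21) - 35·(404/21) - 3(404/21)² = 1480.4172.

1480.42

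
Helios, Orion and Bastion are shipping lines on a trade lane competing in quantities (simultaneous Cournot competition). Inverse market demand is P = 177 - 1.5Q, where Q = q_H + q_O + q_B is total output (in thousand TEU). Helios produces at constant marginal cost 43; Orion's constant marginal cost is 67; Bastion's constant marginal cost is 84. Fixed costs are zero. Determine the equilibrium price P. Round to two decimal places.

Helios's profit: π_H = (177 - 1.5Q)q_H - (43q_H). Setting ∂π_H/∂q_H = 0: 134 - 3q_H - (3/2)(q_O + q_B) = 0.
Orion's profit: π_O = (177 - 1.5Q)q_O - (67q_O). Setting ∂π_O/∂q_O = 0: 110 - 3q_O - (3/2)(q_H + q_B) = 0.
Bastion's first-order condition: 93 - 3q_B - (3/2)(q_H + q_O) = 0.
Adding the 3 first-order conditions: 337 − 6Q = 0, so Q = 337/6.
Back-substituting: q_H = (134 − 337/4)/(3/2) = 199/6, q_O = (110 − 337/4)/(3/2) = 103/6, q_B = (93 − 337/4)/(3/2) = 35/6.
Total output Q = 337/6, so price P = 177 - (3/2)·(337/6) = 371/4.

92.75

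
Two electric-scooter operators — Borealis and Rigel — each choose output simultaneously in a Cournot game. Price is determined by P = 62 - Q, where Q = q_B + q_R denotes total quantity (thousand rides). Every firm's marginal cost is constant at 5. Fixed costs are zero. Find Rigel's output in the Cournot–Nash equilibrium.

A representative firm's profit is π_i = q_i(62 - Q) - 5q_i.
First-order condition (treating rivals' output as given): 57 - 2q_i - q_j = 0.
With identical firms every q_j equals q_i, so q_j = q_i and 57 = 3q_i, giving q_i = 19.

19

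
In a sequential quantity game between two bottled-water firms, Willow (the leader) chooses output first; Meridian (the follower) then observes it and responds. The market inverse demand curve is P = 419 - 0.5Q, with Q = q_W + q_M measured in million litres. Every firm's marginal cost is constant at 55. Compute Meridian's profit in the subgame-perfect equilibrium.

16562

Solve by backward induction. Given q_W, the follower Meridian maximises π_M = (419 - (1/2)q_W - (1/2)q_M)q_M - 55q_M.
Setting the follower's marginal profit to zero, 364 - (1/2)q_W - q_M = 0, i.e. q_M = (364 - (1/2)q_W).
Willow substitutes q_M(q_W) into its own profit: π_W = q_W(419 - (1/2)q_W - (364 - (1/2)q_W)/2) - 55q_W = (237 - (1/4)q_W)q_W - 55q_W.
Maximising: ∂π_W/∂q_W = 182 - (1/2)q_W = 0, giving q_W = 364.
Then q_M = (364 - (1/2)·364) = 182.
Price P = 419 - (1/2)·546 = 146.
Meridian's profit: (146 - 55)·182 = 16562.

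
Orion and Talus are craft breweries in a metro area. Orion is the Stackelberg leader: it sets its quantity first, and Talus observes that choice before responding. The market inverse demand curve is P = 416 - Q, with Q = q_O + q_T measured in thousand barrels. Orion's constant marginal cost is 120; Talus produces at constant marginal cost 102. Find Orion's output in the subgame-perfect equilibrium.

Solve by backward induction. Given q_O, the follower Talus maximises π_T = (416 - q_O - q_T)q_T - 102q_T.
Setting the follower's marginal profit to zero, 314 - q_O - 2q_T = 0, i.e. q_T = (314 - q_O)/2.
Orion substitutes q_T(q_O) into its own profit: π_O = q_O(416 - q_O - (314 - q_O)/2) - 120q_O = (259 - (1/2)q_O)q_O - 120q_O.
Maximising: ∂π_O/∂q_O = 139 - q_O = 0, giving q_O = 139.
Then q_T = (314 - 139)/2 = 175/2.

139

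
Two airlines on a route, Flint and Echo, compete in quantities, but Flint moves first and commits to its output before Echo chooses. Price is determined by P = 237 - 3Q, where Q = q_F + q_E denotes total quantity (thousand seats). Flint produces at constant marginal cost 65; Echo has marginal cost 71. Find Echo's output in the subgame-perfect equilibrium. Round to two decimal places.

The follower Echo best-responds to any q_F: π_E = (237 - 3Q)q_E - 71q_E.
∂π_E/∂q_E = 166 - 3q_F - 6q_E = 0 gives the reaction function q_E = (166 - 3q_F)/6.
Flint substitutes q_E(q_F) into its own profit: π_F = q_F(237 - 3q_F - (166 - 3q_F)/2) - 65q_F = (154 - (3/2)q_F)q_F - 65q_F.
Maximising: ∂π_F/∂q_F = 89 - 3q_F = 0, giving q_F = 89/3.
Then q_E = (166 - 3·(89/3))/6 = 77/6.

12.83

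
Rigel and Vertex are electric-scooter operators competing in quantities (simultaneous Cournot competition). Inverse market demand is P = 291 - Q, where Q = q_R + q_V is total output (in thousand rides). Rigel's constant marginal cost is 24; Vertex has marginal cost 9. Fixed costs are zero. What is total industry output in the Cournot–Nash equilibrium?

183

Rigel's profit: π_R = (291 - Q)q_R - (24q_R). Setting ∂π_R/∂q_R = 0: 267 - 2q_R - (q_V) = 0.
Vertex's first-order condition: 282 - 2q_V - (q_R) = 0.
So q_R = (267 - q_V)/2 and q_V = (282 - q_R)/2.
Solving the pair: q_R = 84, q_V = 99.
Total output Q = 84 + 99 = 183.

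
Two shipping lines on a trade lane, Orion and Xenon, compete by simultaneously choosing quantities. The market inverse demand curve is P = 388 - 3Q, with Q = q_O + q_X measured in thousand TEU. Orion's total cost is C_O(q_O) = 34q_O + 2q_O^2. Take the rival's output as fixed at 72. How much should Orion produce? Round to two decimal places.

13.80

With the rival's output fixed at 72, Orion's profit is π_O = (388 - 3·72 - 3q_O)q_O - (34q_O + 2q_O²) = (172 - 3q_O)q_O - (34q_O + 2q_O²).
∂π_O/∂q_O = 138 - 10q_O = 0, so q_O = 69/5.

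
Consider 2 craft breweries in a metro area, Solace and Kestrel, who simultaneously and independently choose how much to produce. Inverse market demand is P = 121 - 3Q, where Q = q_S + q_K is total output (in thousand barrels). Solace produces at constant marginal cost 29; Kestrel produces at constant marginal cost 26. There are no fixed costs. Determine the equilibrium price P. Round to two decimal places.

Solace's profit: π_S = (121 - 3Q)q_S - (29q_S). Setting ∂π_S/∂q_S = 0: 92 - 6q_S - 3(q_K) = 0.
Kestrel's profit: π_K = (121 - 3Q)q_K - (26q_K). Setting ∂π_K/∂q_K = 0: 95 - 6q_K - 3(q_S) = 0.
Best responses: q_S = (92 - 3q_K)/6, q_K = (95 - 3q_S)/6.
Solving the pair: q_S = 89/9, q_K = 98/9.
Total output Q = 187/9, so price P = 121 - 3·(187/9) = 176/3.

58.67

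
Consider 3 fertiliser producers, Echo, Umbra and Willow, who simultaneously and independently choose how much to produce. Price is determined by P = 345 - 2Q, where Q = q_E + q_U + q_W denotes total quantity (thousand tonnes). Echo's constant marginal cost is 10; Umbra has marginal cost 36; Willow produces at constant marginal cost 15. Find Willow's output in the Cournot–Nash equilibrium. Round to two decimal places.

Echo's profit: π_E = (345 - 2Q)q_E - (10q_E). Setting ∂π_E/∂q_E = 0: 335 - 4q_E - 2(q_U + q_W) = 0.
Umbra's profit: π_U = (345 - 2Q)q_U - (36q_U). Setting ∂π_U/∂q_U = 0: 309 - 4q_U - 2(q_E + q_W) = 0.
Willow's profit: π_W = (345 - 2Q)q_W - (15q_W). Setting ∂π_W/∂q_W = 0: 330 - 4q_W - 2(q_E + q_U) = 0.
Adding the 3 conditions: 974 − 4Q − 4Q = 0, i.e. Q = 487/4.
Back-substituting: q_E = (335 − 487/2)/2 = 183/4, q_U = (309 − 487/2)/2 = 131/4, q_W = (330 − 487/2)/2 = 173/4.

43.25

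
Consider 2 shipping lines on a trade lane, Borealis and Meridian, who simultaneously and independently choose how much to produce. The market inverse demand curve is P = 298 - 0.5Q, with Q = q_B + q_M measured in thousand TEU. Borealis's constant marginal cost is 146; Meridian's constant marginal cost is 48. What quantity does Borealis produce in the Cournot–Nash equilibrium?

Borealis's profit: π_B = (298 - 0.5Q)q_B - (146q_B). Setting ∂π_B/∂q_B = 0: 152 - q_B - (1/2)(q_M) = 0.
Meridian's first-order condition: 250 - q_M - (1/2)(q_B) = 0.
So q_B = (152 - (1/2)q_M) and q_M = (250 - (1/2)q_B).
Solving the pair: q_B = 36, q_M = 232.

36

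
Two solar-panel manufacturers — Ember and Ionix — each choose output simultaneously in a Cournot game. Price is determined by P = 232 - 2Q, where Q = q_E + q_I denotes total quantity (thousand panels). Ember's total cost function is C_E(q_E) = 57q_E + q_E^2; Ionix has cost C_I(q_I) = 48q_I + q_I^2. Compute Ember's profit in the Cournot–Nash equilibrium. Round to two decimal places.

1362.67

Ember's profit: π_E = (232 - 2Q)q_E - (57q_E + q_E²). Setting ∂π_E/∂q_E = 0: 175 - 6q_E - 2(q_I) = 0.
Ionix's profit: π_I = (232 - 2Q)q_I - (48q_I + q_I²). Setting ∂π_I/∂q_I = 0: 184 - 6q_I - 2(q_E) = 0.
So q_E = (175 - 2q_I)/6 and q_I = (184 - 2q_E)/6.
Substituting one into the other gives q_E = 341/16 and q_I = 377/16.
Price P = 232 - 2·(359/8) = 569/4.
Ember's profit: (569/4)·(341/16) - 57·(341/16) - (341/16)² = 1362.6680.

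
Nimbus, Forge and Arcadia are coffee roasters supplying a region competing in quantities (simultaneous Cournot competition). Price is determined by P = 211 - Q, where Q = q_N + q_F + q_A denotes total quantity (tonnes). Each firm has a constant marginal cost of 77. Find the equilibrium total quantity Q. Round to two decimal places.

100.50

Each firm earns π_i = (211 - Q)q_i - 77q_i.
First-order condition (treating rivals' output as given): 134 - 2q_i - Σ_{j≠i} q_j = 0.
With identical firms every q_j equals q_i, so Σ_{j≠i} q_j = 2q_i and 134 = 4q_i, giving q_i = 67/2.
Total output Q = 67/2 + 67/2 + 67/2 = 201/2.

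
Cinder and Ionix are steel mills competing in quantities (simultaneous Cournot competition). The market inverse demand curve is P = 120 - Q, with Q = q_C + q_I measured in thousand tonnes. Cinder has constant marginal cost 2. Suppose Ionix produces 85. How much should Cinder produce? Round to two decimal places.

16.50

With the rival's output fixed at 85, Cinder's profit is π_C = (120 - 85 - q_C)q_C - (2q_C) = (35 - q_C)q_C - (2q_C).
∂π_C/∂q_C = 33 - 2q_C = 0, so q_C = 33/2.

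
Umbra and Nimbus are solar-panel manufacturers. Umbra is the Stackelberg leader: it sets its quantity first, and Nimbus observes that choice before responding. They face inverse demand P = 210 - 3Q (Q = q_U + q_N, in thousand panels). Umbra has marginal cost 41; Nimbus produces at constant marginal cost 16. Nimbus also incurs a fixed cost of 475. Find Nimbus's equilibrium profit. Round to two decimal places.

The follower Nimbus best-responds to any q_U: π_N = (210 - 3Q)q_N - 16q_N.
Setting the follower's marginal profit to zero, 194 - 3q_U - 6q_N = 0, i.e. q_N = (194 - 3q_U)/6.
Umbra substitutes q_N(q_U) into its own profit: π_U = q_U(210 - 3q_U - (194 - 3q_U)/2) - 41q_U = (113 - (3/2)q_U)q_U - 41q_U.
The leader's first-order condition 72 - 3q_U = 0 yields q_U = 24.
Then q_N = (194 - 3·24)/6 = 61/3.
Price P = 210 - 3·(133/3) = 77.
Nimbus's profit: (77 - 16)·(61/3) - 475 = 765.3333.

765.33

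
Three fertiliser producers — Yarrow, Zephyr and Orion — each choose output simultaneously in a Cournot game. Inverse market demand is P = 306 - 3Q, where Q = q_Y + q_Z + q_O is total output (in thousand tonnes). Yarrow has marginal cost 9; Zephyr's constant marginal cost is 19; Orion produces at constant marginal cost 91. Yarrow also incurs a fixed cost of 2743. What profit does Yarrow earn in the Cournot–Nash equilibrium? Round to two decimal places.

Yarrow's profit: π_Y = (306 - 3Q)q_Y - (9q_Y). Setting ∂π_Y/∂q_Y = 0: 297 - 6q_Y - 3(q_Z + q_O) = 0.
Zephyr's profit: π_Z = (306 - 3Q)q_Z - (19q_Z). Setting ∂π_Z/∂q_Z = 0: 287 - 6q_Z - 3(q_Y + q_O) = 0.
Orion's first-order condition: 215 - 6q_O - 3(q_Y + q_Z) = 0.
Adding the 3 first-order conditions: 799 − 12Q = 0, so Q = 799/12.
Back-substituting: q_Y = (297 − 799/4)/3 = 389/12, q_Z = (287 − 799/4)/3 = 349/12, q_O = (215 − 799/4)/3 = 61/12.
Price P = 306 - 3·(799/12) = 425/4.
Yarrow's profit: (425/4 - 9)·(389/12) - 2743 = 409.5208.

409.52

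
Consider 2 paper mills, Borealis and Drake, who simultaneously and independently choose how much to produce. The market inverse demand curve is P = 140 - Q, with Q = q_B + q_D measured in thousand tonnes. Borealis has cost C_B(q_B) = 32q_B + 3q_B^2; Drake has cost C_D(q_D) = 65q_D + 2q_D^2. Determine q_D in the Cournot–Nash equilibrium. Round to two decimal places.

Borealis's profit: π_B = (140 - Q)q_B - (32q_B + 3q_B²). Setting ∂π_B/∂q_B = 0: 108 - 8q_B - (q_D) = 0.
Drake's first-order condition: 75 - 6q_D - (q_B) = 0.
Best responses: q_B = (108 - q_D)/8, q_D = (75 - q_B)/6.
Substituting one into the other gives q_B = 573/47 and q_D = 492/47.

10.47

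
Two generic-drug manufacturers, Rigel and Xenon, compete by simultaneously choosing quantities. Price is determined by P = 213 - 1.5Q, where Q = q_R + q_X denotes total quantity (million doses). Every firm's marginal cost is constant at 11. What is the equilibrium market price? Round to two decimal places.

78.33

Each firm earns π_i = (213 - 1.5Q)q_i - 11q_i.
First-order condition (treating rivals' output as given): 202 - 3q_i - (3/2)q_j = 0.
By symmetry each firm produces the same amount; substituting q_j = q_i yields q_i = 202/(9/2) = 404/9.
Total output Q = 808/9, so price P = 213 - (3/2)·(808/9) = 235/3.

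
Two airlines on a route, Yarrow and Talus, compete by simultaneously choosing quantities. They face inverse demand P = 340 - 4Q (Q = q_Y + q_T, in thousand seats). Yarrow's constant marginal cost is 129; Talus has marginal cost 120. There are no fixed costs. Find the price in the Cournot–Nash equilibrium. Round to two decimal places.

Yarrow's profit: π_Y = (340 - 4Q)q_Y - (129q_Y). Setting ∂π_Y/∂q_Y = 0: 211 - 8q_Y - 4(q_T) = 0.
Talus's first-order condition: 220 - 8q_T - 4(q_Y) = 0.
Best responses: q_Y = (211 - 4q_T)/8, q_T = (220 - 4q_Y)/8.
Solving the pair: q_Y = 101/6, q_T = 229/12.
Total output Q = 431/12, so price P = 340 - 4·(431/12) = 589/3.

196.33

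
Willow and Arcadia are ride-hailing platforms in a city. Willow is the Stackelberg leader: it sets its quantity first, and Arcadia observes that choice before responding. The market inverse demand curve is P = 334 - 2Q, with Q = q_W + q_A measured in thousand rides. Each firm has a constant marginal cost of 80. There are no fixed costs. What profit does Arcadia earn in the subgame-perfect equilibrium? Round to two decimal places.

The follower Arcadia best-responds to any q_W: π_A = (334 - 2Q)q_A - 80q_A.
Follower FOC: 254 - 2q_W - 4q_A = 0, so q_A(q_W) = (254 - 2q_W)/4.
The leader anticipates this reaction. Substituting into P = 334 - 2Q gives P = 207 - q_W, so π_W = (207 - q_W)q_W - 80q_W.
The leader's first-order condition 127 - 2q_W = 0 yields q_W = 127/2.
Then q_A = (254 - 2·(127/2))/4 = 127/4.
Price P = 334 - 2·(381/4) = 287/2.
Arcadia's profit: (287/2 - 80)·(127/4) = 2016.1250.

2016.13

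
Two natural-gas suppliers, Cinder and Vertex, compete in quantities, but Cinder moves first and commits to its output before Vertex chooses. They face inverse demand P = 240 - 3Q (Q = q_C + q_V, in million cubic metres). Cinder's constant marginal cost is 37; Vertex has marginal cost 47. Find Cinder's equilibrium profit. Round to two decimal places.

1890.38

The follower Vertex best-responds to any q_C: π_V = (240 - 3Q)q_V - 47q_V.
Follower FOC: 193 - 3q_C - 6q_V = 0, so q_V(q_C) = (193 - 3q_C)/6.
Cinder substitutes q_V(q_C) into its own profit: π_C = q_C(240 - 3q_C - (193 - 3q_C)/2) - 37q_C = (287/2 - (3/2)q_C)q_C - 37q_C.
The leader's first-order condition 213/2 - 3q_C = 0 yields q_C = 71/2.
Then q_V = (193 - 3·(71/2))/6 = 173/12.
Price P = 240 - 3·(599/12) = 361/4.
Cinder's profit: (361/4 - 37)·(71/2) = 1890.3750.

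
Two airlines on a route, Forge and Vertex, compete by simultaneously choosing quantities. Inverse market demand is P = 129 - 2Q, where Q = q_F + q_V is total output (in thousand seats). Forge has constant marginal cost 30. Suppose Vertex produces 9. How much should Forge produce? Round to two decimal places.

20.25

With the rival's output fixed at 9, Forge's profit is π_F = (129 - 2·9 - 2q_F)q_F - (30q_F) = (111 - 2q_F)q_F - (30q_F).
∂π_F/∂q_F = 81 - 4q_F = 0, so q_F = 81/4.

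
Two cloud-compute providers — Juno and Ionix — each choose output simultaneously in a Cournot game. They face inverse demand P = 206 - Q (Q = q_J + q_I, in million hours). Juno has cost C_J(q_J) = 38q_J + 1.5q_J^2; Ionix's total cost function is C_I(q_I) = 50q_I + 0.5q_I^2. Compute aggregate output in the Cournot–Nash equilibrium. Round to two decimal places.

68.57

Juno's profit: π_J = (206 - Q)q_J - (38q_J + (3/2)q_J²). Setting ∂π_J/∂q_J = 0: 168 - 5q_J - (q_I) = 0.
Ionix's profit: π_I = (206 - Q)q_I - (50q_I + (1/2)q_I²). Setting ∂π_I/∂q_I = 0: 156 - 3q_I - (q_J) = 0.
Best responses: q_J = (168 - q_I)/5, q_I = (156 - q_J)/3.
Solving the pair: q_J = 174/7, q_I = 306/7.
Total output Q = 174/7 + 306/7 = 480/7.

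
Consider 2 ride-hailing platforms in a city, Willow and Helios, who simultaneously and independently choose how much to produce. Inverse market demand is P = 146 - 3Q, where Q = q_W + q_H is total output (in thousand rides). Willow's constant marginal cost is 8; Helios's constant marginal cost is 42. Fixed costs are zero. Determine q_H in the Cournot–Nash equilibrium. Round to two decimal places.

7.78

Willow's profit: π_W = (146 - 3Q)q_W - (8q_W). Setting ∂π_W/∂q_W = 0: 138 - 6q_W - 3(q_H) = 0.
Helios's profit: π_H = (146 - 3Q)q_H - (42q_H). Setting ∂π_H/∂q_H = 0: 104 - 6q_H - 3(q_W) = 0.
Best responses: q_W = (138 - 3q_H)/6, q_H = (104 - 3q_W)/6.
Solving the pair: q_W = 172/9, q_H = 70/9.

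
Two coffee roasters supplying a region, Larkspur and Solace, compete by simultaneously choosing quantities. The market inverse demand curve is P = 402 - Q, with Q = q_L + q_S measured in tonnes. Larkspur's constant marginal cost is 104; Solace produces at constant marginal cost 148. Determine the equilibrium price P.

Larkspur's profit: π_L = (402 - Q)q_L - (104q_L). Setting ∂π_L/∂q_L = 0: 298 - 2q_L - (q_S) = 0.
Solace's first-order condition: 254 - 2q_S - (q_L) = 0.
Rearranging gives the reaction functions q_L = (298 - q_S)/2 and q_S = (254 - q_L)/2.
Solving the pair: q_L = 114, q_S = 70.
Total output Q = 184, so price P = 402 - 184 = 218.

218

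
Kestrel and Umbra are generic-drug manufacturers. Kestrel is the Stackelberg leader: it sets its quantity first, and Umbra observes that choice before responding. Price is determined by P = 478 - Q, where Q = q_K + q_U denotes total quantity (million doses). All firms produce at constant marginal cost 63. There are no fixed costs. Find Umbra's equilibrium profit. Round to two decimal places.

The follower Umbra best-responds to any q_K: π_U = (478 - Q)q_U - 63q_U.
∂π_U/∂q_U = 415 - q_K - 2q_U = 0 gives the reaction function q_U = (415 - q_K)/2.
The leader anticipates this reaction. Substituting into P = 478 - Q gives P = 541/2 - (1/2)q_K, so π_K = (541/2 - (1/2)q_K)q_K - 63q_K.
Maximising: ∂π_K/∂q_K = 415/2 - q_K = 0, giving q_K = 415/2.
Then q_U = (415 - 415/2)/2 = 415/4.
Price P = 478 - 1245/4 = 667/4.
Umbra's profit: (667/4 - 63)·(415/4) = 10764.0625.

10764.06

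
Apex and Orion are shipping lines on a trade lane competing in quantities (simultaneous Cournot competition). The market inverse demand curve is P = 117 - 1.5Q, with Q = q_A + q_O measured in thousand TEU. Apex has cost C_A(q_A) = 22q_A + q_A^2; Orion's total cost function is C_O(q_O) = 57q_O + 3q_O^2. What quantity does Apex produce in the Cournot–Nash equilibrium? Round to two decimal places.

17.89

Apex's profit: π_A = (117 - 1.5Q)q_A - (22q_A + q_A²). Setting ∂π_A/∂q_A = 0: 95 - 5q_A - (3/2)(q_O) = 0.
Orion's profit: π_O = (117 - 1.5Q)q_O - (57q_O + 3q_O²). Setting ∂π_O/∂q_O = 0: 60 - 9q_O - (3/2)(q_A) = 0.
Rearranging gives the reaction functions q_A = (95 - (3/2)q_O)/5 and q_O = (60 - (3/2)q_A)/9.
Solving the pair: q_A = 340/19, q_O = 70/19.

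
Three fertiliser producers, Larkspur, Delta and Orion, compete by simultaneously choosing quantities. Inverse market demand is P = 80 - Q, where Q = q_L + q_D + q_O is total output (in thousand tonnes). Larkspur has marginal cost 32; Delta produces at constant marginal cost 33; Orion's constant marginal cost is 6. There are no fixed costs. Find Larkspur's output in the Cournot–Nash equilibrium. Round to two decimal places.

5.75

Larkspur's profit: π_L = (80 - Q)q_L - (32q_L). Setting ∂π_L/∂q_L = 0: 48 - 2q_L - (q_D + q_O) = 0.
Delta's profit: π_D = (80 - Q)q_D - (33q_D). Setting ∂π_D/∂q_D = 0: 47 - 2q_D - (q_L + q_O) = 0.
Orion's first-order condition: 74 - 2q_O - (q_L + q_D) = 0.
Summing all 3 equations gives 169 − 4Q = 0, hence Q = 169/4.
Back-substituting: q_L = (48 − 169/4) = 23/4, q_D = (47 − 169/4) = 19/4, q_O = (74 − 169/4) = 127/4.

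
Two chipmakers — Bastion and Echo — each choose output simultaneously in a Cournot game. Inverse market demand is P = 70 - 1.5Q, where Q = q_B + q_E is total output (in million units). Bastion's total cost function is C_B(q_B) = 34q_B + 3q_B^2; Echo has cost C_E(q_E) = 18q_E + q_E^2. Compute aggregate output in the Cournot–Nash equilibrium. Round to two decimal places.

12.07

Bastion's profit: π_B = (70 - 1.5Q)q_B - (34q_B + 3q_B²). Setting ∂π_B/∂q_B = 0: 36 - 9q_B - (3/2)(q_E) = 0.
Echo's first-order condition: 52 - 5q_E - (3/2)(q_B) = 0.
So q_B = (36 - (3/2)q_E)/9 and q_E = (52 - (3/2)q_B)/5.
Substituting one into the other gives q_B = 136/57 and q_E = 184/19.
Total output Q = 136/57 + 184/19 = 688/57.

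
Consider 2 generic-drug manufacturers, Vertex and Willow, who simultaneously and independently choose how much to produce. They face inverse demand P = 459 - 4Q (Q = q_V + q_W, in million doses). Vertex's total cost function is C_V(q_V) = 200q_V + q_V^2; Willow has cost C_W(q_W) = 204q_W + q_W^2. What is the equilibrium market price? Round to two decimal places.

Vertex's profit: π_V = (459 - 4Q)q_V - (200q_V + q_V²). Setting ∂π_V/∂q_V = 0: 259 - 10q_V - 4(q_W) = 0.
Willow's first-order condition: 255 - 10q_W - 4(q_V) = 0.
Best responses: q_V = (259 - 4q_W)/10, q_W = (255 - 4q_V)/10.
Solving the pair: q_V = 785/42, q_W = 757/42.
Total output Q = 257/7, so price P = 459 - 4·(257/7) = 312.1429.

312.14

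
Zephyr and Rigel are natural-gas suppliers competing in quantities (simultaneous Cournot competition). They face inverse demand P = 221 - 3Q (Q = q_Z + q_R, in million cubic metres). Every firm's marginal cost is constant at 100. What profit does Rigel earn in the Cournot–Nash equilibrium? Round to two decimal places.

Each firm earns π_i = (221 - 3Q)q_i - 100q_i.
First-order condition (treating rivals' output as given): 121 - 6q_i - 3q_j = 0.
By symmetry each firm produces the same amount; substituting q_j = q_i yields q_i = 121/9.
Price P = 221 - 3·(242/9) = 421/3.
Rigel's profit: (421/3 - 100)·(121/9) = 542.2593.

542.26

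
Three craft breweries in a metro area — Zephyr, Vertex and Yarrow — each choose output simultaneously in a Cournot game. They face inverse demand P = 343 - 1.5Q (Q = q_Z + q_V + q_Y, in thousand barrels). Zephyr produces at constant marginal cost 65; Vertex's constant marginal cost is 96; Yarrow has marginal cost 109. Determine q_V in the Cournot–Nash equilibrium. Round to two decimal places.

Zephyr's profit: π_Z = (343 - 1.5Q)q_Z - (65q_Z). Setting ∂π_Z/∂q_Z = 0: 278 - 3q_Z - (3/2)(q_V + q_Y) = 0.
Vertex's profit: π_V = (343 - 1.5Q)q_V - (96q_V). Setting ∂π_V/∂q_V = 0: 247 - 3q_V - (3/2)(q_Z + q_Y) = 0.
Yarrow's first-order condition: 234 - 3q_Y - (3/2)(q_Z + q_V) = 0.
Summing all 3 equations gives 759 − 6Q = 0, hence Q = 253/2.
Back-substituting: q_Z = (278 − 759/4)/(3/2) = 353/6, q_V = (247 − 759/4)/(3/2) = 229/6, q_Y = (234 − 759/4)/(3/2) = 59/2.

38.17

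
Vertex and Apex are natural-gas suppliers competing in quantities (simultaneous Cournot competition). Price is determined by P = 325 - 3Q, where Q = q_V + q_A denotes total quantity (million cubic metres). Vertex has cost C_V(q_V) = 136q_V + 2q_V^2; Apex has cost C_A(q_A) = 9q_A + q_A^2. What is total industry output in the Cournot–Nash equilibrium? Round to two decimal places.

Vertex's profit: π_V = (325 - 3Q)q_V - (136q_V + 2q_V²). Setting ∂π_V/∂q_V = 0: 189 - 10q_V - 3(q_A) = 0.
Apex's first-order condition: 316 - 8q_A - 3(q_V) = 0.
Rearranging gives the reaction functions q_V = (189 - 3q_A)/10 and q_A = (316 - 3q_V)/8.
Solving the pair: q_V = 564/71, q_A = 36.5211.
Total output Q = 564/71 + 36.5211 = 44.4648.

44.46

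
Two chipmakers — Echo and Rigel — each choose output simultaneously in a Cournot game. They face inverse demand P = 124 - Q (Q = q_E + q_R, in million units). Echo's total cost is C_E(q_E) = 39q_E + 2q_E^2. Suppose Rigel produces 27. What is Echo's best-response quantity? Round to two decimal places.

With the rival's output fixed at 27, Echo's profit is π_E = (124 - 27 - q_E)q_E - (39q_E + 2q_E²) = (97 - q_E)q_E - (39q_E + 2q_E²).
∂π_E/∂q_E = 58 - 6q_E = 0, so q_E = 29/3.

9.67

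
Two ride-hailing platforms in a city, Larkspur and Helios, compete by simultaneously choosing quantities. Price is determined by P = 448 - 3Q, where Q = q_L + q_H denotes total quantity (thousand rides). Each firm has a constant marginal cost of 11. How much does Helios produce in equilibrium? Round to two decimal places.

48.56

Each firm earns π_i = (448 - 3Q)q_i - 11q_i.
Setting ∂π_i/∂q_i = 0 with rivals' quantities fixed: 437 - 6q_i - 3q_j = 0.
By symmetry each firm produces the same amount; substituting q_j = q_i yields q_i = 437/9.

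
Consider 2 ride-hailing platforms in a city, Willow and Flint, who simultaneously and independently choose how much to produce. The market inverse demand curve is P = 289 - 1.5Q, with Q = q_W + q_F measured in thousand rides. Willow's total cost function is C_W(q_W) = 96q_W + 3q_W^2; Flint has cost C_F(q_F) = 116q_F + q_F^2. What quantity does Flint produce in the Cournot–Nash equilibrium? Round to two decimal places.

29.65

Willow's profit: π_W = (289 - 1.5Q)q_W - (96q_W + 3q_W²). Setting ∂π_W/∂q_W = 0: 193 - 9q_W - (3/2)(q_F) = 0.
Flint's profit: π_F = (289 - 1.5Q)q_F - (116q_F + q_F²). Setting ∂π_F/∂q_F = 0: 173 - 5q_F - (3/2)(q_W) = 0.
So q_W = (193 - (3/2)q_F)/9 and q_F = (173 - (3/2)q_W)/5.
Substituting one into the other gives q_W = 16.5029 and q_F = 1690/57.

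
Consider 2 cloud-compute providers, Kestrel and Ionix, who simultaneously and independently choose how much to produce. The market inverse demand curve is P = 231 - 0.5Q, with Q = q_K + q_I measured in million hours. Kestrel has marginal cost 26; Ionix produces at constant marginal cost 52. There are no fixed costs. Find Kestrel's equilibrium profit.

Kestrel's profit: π_K = (231 - 0.5Q)q_K - (26q_K). Setting ∂π_K/∂q_K = 0: 205 - q_K - (1/2)(q_I) = 0.
Ionix's profit: π_I = (231 - 0.5Q)q_I - (52q_I). Setting ∂π_I/∂q_I = 0: 179 - q_I - (1/2)(q_K) = 0.
So q_K = (205 - (1/2)q_I) and q_I = (179 - (1/2)q_K).
Solving the pair: q_K = 154, q_I = 102.
Price P = 231 - (1/2)·256 = 103.
Kestrel's profit: (103 - 26)·154 = 11858.

11858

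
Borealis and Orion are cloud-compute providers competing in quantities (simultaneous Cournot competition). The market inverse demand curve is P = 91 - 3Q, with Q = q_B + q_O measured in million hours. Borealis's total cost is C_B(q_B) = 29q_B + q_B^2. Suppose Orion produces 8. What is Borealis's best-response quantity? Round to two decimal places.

With the rival's output fixed at 8, Borealis's profit is π_B = (91 - 3·8 - 3q_B)q_B - (29q_B + q_B²) = (67 - 3q_B)q_B - (29q_B + q_B²).
∂π_B/∂q_B = 38 - 8q_B = 0, so q_B = 19/4.

4.75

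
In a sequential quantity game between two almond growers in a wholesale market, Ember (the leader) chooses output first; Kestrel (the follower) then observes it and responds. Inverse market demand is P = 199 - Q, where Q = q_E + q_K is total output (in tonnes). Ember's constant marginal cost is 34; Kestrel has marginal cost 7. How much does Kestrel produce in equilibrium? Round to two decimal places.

61.50

Solve by backward induction. Given q_E, the follower Kestrel maximises π_K = (199 - q_E - q_K)q_K - 7q_K.
∂π_K/∂q_K = 192 - q_E - 2q_K = 0 gives the reaction function q_K = (192 - q_E)/2.
Ember substitutes q_K(q_E) into its own profit: π_E = q_E(199 - q_E - (192 - q_E)/2) - 34q_E = (103 - (1/2)q_E)q_E - 34q_E.
The leader's first-order condition 69 - q_E = 0 yields q_E = 69.
Then q_K = (192 - 69)/2 = 123/2.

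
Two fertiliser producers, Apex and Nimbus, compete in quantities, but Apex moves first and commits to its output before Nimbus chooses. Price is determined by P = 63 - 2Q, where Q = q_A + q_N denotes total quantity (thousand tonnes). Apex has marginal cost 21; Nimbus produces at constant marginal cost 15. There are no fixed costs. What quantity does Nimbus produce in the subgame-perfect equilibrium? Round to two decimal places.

7.50

The follower Nimbus best-responds to any q_A: π_N = (63 - 2Q)q_N - 15q_N.
∂π_N/∂q_N = 48 - 2q_A - 4q_N = 0 gives the reaction function q_N = (48 - 2q_A)/4.
Apex substitutes q_N(q_A) into its own profit: π_A = q_A(63 - 2q_A - (48 - 2q_A)/2) - 21q_A = (39 - q_A)q_A - 21q_A.
The leader's first-order condition 18 - 2q_A = 0 yields q_A = 9.
Then q_N = (48 - 2·9)/4 = 15/2.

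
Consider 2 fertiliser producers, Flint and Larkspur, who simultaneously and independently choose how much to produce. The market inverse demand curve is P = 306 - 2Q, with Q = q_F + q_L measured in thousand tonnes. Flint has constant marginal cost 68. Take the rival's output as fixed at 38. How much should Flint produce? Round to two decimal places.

40.50

With the rival's output fixed at 38, Flint's profit is π_F = (306 - 2·38 - 2q_F)q_F - (68q_F) = (230 - 2q_F)q_F - (68q_F).
∂π_F/∂q_F = 162 - 4q_F = 0, so q_F = 81/2.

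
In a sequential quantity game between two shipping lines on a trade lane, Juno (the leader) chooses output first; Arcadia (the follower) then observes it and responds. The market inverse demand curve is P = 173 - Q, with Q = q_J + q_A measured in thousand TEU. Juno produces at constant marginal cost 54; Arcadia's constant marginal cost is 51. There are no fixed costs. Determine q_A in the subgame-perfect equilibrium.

The follower Arcadia best-responds to any q_J: π_A = (173 - Q)q_A - 51q_A.
Follower FOC: 122 - q_J - 2q_A = 0, so q_A(q_J) = (122 - q_J)/2.
The leader anticipates this reaction. Substituting into P = 173 - Q gives P = 112 - (1/2)q_J, so π_J = (112 - (1/2)q_J)q_J - 54q_J.
The leader's first-order condition 58 - q_J = 0 yields q_J = 58.
Then q_A = (122 - 58)/2 = 32.

32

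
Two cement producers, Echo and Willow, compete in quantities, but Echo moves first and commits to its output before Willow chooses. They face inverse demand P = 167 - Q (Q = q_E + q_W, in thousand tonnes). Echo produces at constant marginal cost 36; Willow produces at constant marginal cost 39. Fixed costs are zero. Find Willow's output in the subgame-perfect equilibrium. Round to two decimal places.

Solve by backward induction. Given q_E, the follower Willow maximises π_W = (167 - q_E - q_W)q_W - 39q_W.
Follower FOC: 128 - q_E - 2q_W = 0, so q_W(q_E) = (128 - q_E)/2.
Echo substitutes q_W(q_E) into its own profit: π_E = q_E(167 - q_E - (128 - q_E)/2) - 36q_E = (103 - (1/2)q_E)q_E - 36q_E.
Leader FOC: 67 - q_E = 0, so q_E = 67.
Then q_W = (128 - 67)/2 = 61/2.

30.50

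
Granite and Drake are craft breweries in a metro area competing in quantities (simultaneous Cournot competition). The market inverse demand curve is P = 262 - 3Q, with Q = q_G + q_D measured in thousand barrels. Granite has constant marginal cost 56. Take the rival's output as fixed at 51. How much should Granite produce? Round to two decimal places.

8.83

With the rival's output fixed at 51, Granite's profit is π_G = (262 - 3·51 - 3q_G)q_G - (56q_G) = (109 - 3q_G)q_G - (56q_G).
∂π_G/∂q_G = 53 - 6q_G = 0, so q_G = 53/6.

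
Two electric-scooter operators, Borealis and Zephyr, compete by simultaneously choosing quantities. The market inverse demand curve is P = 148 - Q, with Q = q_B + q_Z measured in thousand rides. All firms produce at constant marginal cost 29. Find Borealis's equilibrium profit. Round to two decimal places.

1573.44

A representative firm's profit is π_i = q_i(148 - Q) - 29q_i.
Setting ∂π_i/∂q_i = 0 with rivals' quantities fixed: 119 - 2q_i - q_j = 0.
With identical firms every q_j equals q_i, so q_j = q_i and 119 = 3q_i, giving q_i = 119/3.
Price P = 148 - 238/3 = 206/3.
Borealis's profit: (206/3 - 29)·(119/3) = 1573.4444.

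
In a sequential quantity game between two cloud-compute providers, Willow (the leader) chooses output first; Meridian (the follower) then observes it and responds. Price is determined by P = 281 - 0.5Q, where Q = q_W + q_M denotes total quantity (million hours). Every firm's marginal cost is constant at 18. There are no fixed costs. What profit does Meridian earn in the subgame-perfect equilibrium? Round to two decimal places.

The follower Meridian best-responds to any q_W: π_M = (281 - 0.5Q)q_M - 18q_M.
Follower FOC: 263 - (1/2)q_W - q_M = 0, so q_M(q_W) = (263 - (1/2)q_W).
Willow substitutes q_M(q_W) into its own profit: π_W = q_W(281 - (1/2)q_W - (263 - (1/2)q_W)/2) - 18q_W = (299/2 - (1/4)q_W)q_W - 18q_W.
Leader FOC: 263/2 - (1/2)q_W = 0, so q_W = 263.
Then q_M = (263 - (1/2)·263) = 263/2.
Price P = 281 - (1/2)·(789/2) = 335/4.
Meridian's profit: (335/4 - 18)·(263/2) = 8646.1250.

8646.13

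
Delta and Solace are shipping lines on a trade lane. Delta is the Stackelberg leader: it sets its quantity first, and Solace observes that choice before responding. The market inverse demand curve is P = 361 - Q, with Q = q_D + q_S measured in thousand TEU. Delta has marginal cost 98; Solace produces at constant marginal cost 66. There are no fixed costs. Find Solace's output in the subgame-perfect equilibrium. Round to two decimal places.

Solve by backward induction. Given q_D, the follower Solace maximises π_S = (361 - q_D - q_S)q_S - 66q_S.
Setting the follower's marginal profit to zero, 295 - q_D - 2q_S = 0, i.e. q_S = (295 - q_D)/2.
The leader anticipates this reaction. Substituting into P = 361 - Q gives P = 427/2 - (1/2)q_D, so π_D = (427/2 - (1/2)q_D)q_D - 98q_D.
Maximising: ∂π_D/∂q_D = 231/2 - q_D = 0, giving q_D = 231/2.
Then q_S = (295 - 231/2)/2 = 359/4.

89.75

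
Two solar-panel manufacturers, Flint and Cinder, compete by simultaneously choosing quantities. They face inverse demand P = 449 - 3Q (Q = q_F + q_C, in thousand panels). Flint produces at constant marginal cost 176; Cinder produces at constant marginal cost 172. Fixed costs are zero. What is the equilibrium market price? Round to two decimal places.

265.67

Flint's profit: π_F = (449 - 3Q)q_F - (176q_F). Setting ∂π_F/∂q_F = 0: 273 - 6q_F - 3(q_C) = 0.
Cinder's profit: π_C = (449 - 3Q)q_C - (172q_C). Setting ∂π_C/∂q_C = 0: 277 - 6q_C - 3(q_F) = 0.
Best responses: q_F = (273 - 3q_C)/6, q_C = (277 - 3q_F)/6.
Substituting one into the other gives q_F = 269/9 and q_C = 281/9.
Total output Q = 550/9, so price P = 449 - 3·(550/9) = 797/3.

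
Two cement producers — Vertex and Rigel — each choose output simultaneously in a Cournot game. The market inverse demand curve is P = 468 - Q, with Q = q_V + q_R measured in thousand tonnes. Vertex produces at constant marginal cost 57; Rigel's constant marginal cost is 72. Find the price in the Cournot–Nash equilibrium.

199

Vertex's profit: π_V = (468 - Q)q_V - (57q_V). Setting ∂π_V/∂q_V = 0: 411 - 2q_V - (q_R) = 0.
Rigel's first-order condition: 396 - 2q_R - (q_V) = 0.
Best responses: q_V = (411 - q_R)/2, q_R = (396 - q_V)/2.
Solving the pair: q_V = 142, q_R = 127.
Total output Q = 269, so price P = 468 - 269 = 199.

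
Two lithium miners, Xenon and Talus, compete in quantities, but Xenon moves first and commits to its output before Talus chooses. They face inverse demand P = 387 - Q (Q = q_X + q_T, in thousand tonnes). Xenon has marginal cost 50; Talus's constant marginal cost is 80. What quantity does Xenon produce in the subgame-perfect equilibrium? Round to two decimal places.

183.50

Solve by backward induction. Given q_X, the follower Talus maximises π_T = (387 - q_X - q_T)q_T - 80q_T.
Setting the follower's marginal profit to zero, 307 - q_X - 2q_T = 0, i.e. q_T = (307 - q_X)/2.
The leader anticipates this reaction. Substituting into P = 387 - Q gives P = 467/2 - (1/2)q_X, so π_X = (467/2 - (1/2)q_X)q_X - 50q_X.
Maximising: ∂π_X/∂q_X = 367/2 - q_X = 0, giving q_X = 367/2.
Then q_T = (307 - 367/2)/2 = 247/4.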